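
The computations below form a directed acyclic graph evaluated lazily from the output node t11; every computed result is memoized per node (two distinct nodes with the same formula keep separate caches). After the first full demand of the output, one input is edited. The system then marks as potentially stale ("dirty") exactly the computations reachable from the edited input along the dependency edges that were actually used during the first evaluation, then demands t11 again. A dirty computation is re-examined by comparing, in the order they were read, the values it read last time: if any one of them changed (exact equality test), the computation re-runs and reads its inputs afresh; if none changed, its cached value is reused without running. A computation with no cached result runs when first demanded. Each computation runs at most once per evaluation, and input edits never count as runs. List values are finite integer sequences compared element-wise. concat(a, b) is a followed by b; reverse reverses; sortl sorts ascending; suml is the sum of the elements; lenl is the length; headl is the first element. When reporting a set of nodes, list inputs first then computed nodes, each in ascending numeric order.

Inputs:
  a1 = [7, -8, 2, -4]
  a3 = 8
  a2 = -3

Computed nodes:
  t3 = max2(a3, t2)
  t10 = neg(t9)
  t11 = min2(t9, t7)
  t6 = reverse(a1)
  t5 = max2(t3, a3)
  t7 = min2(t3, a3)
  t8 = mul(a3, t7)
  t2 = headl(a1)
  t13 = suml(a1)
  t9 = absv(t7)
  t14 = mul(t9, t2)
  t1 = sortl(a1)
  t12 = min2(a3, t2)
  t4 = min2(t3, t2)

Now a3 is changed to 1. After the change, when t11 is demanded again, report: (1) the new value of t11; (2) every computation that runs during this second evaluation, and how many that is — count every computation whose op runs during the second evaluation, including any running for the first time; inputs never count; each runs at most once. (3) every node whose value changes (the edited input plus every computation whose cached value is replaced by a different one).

First demand of the output computes:
  t2 = headl([7, -8, 2, -4]) = 7
  t3 = max2(8, 7) = 8
  t7 = min2(8, 8) = 8
  t9 = absv(8) = 8
  t11 = min2(8, 8) = 8

After the edit, cleaning proceeds:
  t3: a read changed (a3 8->1) — executes, giving 7.
  t7: a read changed (t3 8->7; a3 8->1) — executes, giving 1.
  t9: a read changed (t7 8->1) — executes, giving 1.
  t11: a read changed (t9 8->1; t7 8->1) — executes, giving 1.

Demanding t11 again yields 1.
4 computations run: t3, t7, t9, t11.
The nodes whose values change: a3, t3, t7, t9, t11.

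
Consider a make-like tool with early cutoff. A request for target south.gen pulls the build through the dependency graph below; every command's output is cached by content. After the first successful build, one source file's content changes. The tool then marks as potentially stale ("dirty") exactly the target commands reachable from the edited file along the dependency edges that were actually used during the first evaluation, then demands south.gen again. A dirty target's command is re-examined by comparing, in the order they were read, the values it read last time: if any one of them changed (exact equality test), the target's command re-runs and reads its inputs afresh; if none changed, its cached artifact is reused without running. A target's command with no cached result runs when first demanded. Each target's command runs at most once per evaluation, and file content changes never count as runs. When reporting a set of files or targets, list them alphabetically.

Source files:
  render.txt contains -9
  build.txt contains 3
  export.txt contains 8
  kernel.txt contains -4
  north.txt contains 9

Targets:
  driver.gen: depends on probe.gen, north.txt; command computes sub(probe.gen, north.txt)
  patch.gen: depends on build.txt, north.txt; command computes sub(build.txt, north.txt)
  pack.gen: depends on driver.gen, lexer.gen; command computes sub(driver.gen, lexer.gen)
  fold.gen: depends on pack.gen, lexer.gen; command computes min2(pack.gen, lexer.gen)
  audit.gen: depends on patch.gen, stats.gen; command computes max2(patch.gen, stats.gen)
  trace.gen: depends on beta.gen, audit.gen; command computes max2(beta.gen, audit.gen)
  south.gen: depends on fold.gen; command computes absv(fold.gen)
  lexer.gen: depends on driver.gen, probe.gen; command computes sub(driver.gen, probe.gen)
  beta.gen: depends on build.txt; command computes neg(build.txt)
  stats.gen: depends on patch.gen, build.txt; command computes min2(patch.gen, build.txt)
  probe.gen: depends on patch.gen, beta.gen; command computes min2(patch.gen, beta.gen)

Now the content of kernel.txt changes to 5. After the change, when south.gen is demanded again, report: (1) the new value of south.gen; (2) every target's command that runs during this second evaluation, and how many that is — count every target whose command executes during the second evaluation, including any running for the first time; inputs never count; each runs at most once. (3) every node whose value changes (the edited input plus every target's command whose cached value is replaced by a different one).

Demanding south.gen again yields 9.
0 target commands run: none.
The nodes whose values change: kernel.txt.
Note the shortcut — nothing in the graph depends on kernel.txt at all, so no recomputation happens.

First demand of the output computes:
  beta.gen = neg(3) = -3
  patch.gen = sub(3, 9) = -6
  probe.gen = min2(-6, -3) = -6
  driver.gen = sub(-6, 9) = -15
  lexer.gen = sub(-15, -6) = -9
  pack.gen = sub(-15, -9) = -6
  fold.gen = min2(-6, -9) = -9
  south.gen = absv(-9) = 9

After the edit, cleaning proceeds:
  no node depends on kernel.txt at all; the second demand re-runs nothing.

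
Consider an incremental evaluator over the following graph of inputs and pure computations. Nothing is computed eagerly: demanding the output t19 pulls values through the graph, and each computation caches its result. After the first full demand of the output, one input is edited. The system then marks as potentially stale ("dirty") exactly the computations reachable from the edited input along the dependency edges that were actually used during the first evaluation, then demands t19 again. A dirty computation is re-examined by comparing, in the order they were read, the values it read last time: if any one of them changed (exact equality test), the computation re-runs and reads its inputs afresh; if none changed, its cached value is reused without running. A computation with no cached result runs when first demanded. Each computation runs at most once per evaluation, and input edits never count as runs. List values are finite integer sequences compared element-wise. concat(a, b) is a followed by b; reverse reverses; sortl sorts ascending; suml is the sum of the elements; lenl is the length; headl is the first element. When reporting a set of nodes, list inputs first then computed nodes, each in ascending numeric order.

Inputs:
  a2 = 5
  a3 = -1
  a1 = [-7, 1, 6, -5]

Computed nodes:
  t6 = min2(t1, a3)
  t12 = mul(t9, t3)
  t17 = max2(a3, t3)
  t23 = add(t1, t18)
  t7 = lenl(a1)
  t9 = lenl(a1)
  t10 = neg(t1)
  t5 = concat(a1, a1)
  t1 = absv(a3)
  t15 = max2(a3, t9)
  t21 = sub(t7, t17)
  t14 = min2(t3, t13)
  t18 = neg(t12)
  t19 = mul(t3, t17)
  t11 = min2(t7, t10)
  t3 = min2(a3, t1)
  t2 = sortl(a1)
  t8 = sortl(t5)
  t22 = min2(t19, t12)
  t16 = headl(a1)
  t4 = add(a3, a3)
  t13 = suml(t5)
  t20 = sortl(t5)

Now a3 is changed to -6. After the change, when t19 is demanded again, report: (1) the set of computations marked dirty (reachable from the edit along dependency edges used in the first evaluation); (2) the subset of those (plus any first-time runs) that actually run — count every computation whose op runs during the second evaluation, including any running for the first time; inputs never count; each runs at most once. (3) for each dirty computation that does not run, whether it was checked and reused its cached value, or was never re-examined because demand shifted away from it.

Initial pass — values computed on the first demand:
  t1 = absv(-1) = 1
  t3 = min2(-1, 1) = -1
  t17 = max2(-1, -1) = -1
  t19 = mul(-1, -1) = 1

Second demand — change propagation:
  t1: re-runs because a3 -1->-6; new result 6.
  t3: re-runs because a3 -1->-6; t1 1->6; new result -6.
  t17: re-runs because a3 -1->-6; t3 -1->-6; new result -6.
  t19: re-runs because t3 -1->-6; t17 -1->-6; new result 36.

Dirty set: t1, t3, t17, t19.
Run set: t1, t3, t17, t19 (4 run).
All dirty computations ended up running.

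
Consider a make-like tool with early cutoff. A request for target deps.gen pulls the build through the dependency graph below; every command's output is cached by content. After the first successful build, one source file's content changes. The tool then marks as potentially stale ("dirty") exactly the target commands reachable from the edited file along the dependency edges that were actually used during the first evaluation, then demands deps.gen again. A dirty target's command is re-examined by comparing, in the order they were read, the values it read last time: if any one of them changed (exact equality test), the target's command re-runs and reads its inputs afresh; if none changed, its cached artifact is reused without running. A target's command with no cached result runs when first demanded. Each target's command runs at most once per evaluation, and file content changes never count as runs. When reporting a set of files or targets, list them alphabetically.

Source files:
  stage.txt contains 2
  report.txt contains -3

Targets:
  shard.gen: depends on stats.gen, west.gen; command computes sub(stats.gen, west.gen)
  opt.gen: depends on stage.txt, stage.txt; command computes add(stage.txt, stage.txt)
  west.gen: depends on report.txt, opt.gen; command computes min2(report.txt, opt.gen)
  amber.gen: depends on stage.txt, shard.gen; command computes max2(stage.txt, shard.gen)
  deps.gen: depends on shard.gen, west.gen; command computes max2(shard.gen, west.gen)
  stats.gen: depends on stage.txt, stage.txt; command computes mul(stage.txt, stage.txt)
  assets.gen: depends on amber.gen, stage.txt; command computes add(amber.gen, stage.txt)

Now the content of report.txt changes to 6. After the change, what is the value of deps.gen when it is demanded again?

First demand of the output computes:
  opt.gen = add(2, 2) = 4
  stats.gen = mul(2, 2) = 4
  west.gen = min2(-3, 4) = -3
  shard.gen = sub(4, -3) = 7
  deps.gen = max2(7, -3) = 7

After the edit, cleaning proceeds:
  west.gen: a read changed (report.txt -3->6) — executes, giving 4.
  shard.gen: a read changed (west.gen -3->4) — executes, giving 0.
  deps.gen: a read changed (shard.gen 7->0; west.gen -3->4) — executes, giving 4.

Demanding deps.gen again yields 4.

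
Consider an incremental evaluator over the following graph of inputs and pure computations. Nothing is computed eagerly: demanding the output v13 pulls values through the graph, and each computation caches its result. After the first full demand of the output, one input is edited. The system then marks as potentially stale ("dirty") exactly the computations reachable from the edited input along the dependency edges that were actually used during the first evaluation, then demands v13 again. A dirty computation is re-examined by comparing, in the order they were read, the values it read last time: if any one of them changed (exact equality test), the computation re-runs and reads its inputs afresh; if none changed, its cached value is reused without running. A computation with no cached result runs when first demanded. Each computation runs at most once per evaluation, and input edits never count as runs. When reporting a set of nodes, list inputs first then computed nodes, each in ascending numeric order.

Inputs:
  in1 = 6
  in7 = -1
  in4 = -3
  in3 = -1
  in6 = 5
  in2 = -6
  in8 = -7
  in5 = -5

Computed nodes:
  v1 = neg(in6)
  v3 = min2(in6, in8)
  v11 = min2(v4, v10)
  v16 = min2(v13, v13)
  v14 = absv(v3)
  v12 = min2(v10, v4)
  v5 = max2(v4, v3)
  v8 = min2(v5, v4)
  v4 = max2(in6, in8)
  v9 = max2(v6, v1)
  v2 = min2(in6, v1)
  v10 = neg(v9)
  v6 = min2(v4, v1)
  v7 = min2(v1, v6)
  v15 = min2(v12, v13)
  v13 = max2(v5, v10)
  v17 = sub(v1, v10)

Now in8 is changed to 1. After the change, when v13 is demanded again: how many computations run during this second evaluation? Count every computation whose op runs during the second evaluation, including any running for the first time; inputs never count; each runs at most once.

Initial pass — values computed on the first demand:
  v1 = neg(5) = -5
  v3 = min2(5, -7) = -7
  v4 = max2(5, -7) = 5
  v5 = max2(5, -7) = 5
  v6 = min2(5, -5) = -5
  v9 = max2(-5, -5) = -5
  v10 = neg(-5) = 5
  v13 = max2(5, 5) = 5

Second demand — change propagation:
  v3: re-runs because in8 -7->1; new result 1.
  v4: re-runs because in8 -7->1; new result 5 (unchanged).
  v5: re-runs because v3 -7->1; new result 5 (unchanged).
  v6: re-examined; everything it read last time is the same (v4 unchanged, v1 unchanged) — cache -5 kept, no run.
  v9: re-examined; everything it read last time is the same (v6 unchanged, v1 unchanged) — cache -5 kept, no run.
  v10: re-examined; everything it read last time is the same (v9 unchanged) — cache 5 kept, no run.
  v13: re-examined; everything it read last time is the same (v5 unchanged, v10 unchanged) — cache 5 kept, no run.

The important point: at v6 every value read last time is unchanged, so the dirty flag clears without a run.

Run set: v3, v4, v5 (3 run).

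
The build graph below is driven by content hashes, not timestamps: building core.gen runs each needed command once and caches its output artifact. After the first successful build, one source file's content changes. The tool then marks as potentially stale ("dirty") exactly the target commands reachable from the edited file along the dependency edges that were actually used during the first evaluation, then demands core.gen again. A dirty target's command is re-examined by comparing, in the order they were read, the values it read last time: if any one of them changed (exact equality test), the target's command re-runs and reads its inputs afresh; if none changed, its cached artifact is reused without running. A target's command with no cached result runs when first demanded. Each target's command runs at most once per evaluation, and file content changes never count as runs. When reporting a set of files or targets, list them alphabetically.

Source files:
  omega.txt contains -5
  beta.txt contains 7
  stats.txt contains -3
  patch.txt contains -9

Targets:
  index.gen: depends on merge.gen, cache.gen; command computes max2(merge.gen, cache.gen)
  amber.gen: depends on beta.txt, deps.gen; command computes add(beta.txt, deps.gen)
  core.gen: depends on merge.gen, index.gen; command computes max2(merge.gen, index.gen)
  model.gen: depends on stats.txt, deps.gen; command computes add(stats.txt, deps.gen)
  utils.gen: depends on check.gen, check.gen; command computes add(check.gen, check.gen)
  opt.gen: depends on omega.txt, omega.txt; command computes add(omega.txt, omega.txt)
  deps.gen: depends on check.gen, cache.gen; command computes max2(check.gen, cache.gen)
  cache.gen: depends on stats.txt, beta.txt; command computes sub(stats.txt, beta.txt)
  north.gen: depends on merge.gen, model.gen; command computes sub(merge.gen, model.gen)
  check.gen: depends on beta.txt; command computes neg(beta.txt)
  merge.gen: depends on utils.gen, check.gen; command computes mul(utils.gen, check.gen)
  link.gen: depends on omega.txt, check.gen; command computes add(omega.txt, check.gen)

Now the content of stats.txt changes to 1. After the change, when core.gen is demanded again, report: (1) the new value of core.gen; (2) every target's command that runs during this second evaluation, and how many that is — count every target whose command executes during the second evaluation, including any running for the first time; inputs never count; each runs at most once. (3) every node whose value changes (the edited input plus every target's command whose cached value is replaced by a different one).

core.gen now evaluates to 98.
Run set: cache.gen, index.gen (2 run).
Changed values: cache.gen, stats.txt.
The important point: index.gen recomputes to an identical value, and the output ends up unchanged.

Initial pass — values computed on the first demand:
  cache.gen = sub(-3, 7) = -10
  check.gen = neg(7) = -7
  utils.gen = add(-7, -7) = -14
  merge.gen = mul(-14, -7) = 98
  index.gen = max2(98, -10) = 98
  core.gen = max2(98, 98) = 98

Second demand — change propagation:
  cache.gen: re-runs because stats.txt -3->1; new result -6.
  index.gen: re-runs because cache.gen -10->-6; new result 98 (unchanged).
  core.gen: re-examined; everything it read last time is the same (merge.gen unchanged, index.gen unchanged) — cache 98 kept, no run.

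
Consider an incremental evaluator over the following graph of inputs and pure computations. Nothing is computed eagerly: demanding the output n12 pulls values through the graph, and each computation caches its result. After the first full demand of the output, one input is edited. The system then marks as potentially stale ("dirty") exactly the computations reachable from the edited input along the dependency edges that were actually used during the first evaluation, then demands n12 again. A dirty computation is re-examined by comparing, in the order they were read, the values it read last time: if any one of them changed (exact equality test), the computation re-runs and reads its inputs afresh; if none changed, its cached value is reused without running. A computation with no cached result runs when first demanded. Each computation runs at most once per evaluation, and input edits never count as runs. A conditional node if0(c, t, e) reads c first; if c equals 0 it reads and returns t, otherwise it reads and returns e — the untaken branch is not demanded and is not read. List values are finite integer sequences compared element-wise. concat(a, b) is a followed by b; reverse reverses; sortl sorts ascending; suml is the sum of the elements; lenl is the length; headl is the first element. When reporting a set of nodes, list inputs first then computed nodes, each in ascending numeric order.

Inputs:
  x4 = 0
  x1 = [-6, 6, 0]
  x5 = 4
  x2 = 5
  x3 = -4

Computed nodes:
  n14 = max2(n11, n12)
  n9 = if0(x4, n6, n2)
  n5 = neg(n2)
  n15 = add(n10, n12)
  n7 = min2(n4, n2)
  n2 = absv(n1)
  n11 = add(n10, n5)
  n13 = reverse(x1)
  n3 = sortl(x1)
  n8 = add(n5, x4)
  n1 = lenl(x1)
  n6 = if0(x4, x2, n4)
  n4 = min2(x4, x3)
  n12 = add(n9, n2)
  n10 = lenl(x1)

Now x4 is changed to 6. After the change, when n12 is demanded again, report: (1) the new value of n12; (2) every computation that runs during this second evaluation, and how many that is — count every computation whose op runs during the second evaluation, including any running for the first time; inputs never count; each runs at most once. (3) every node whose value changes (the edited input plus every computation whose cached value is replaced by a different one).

n12 now evaluates to 6.
Run set: n9, n12 (2 run).
Changed values: x4, n9, n12.
The important point: the flipped condition redirects demand; n6 is left stale, never re-checked.

Initial pass — values computed on the first demand:
  n1 = lenl([-6, 6, 0]) = 3
  n2 = absv(3) = 3
  n6 = if0(x4=0 -> then branch x2) = 5
  n9 = if0(x4=0 -> then branch n6) = 5
  n12 = add(5, 3) = 8

Second demand — change propagation:
  n6: dirty yet unreached — the second evaluation never asks for it.
  n9: re-runs because x4 0->6; new result 3.
  n12: re-runs because n9 5->3; new result 6.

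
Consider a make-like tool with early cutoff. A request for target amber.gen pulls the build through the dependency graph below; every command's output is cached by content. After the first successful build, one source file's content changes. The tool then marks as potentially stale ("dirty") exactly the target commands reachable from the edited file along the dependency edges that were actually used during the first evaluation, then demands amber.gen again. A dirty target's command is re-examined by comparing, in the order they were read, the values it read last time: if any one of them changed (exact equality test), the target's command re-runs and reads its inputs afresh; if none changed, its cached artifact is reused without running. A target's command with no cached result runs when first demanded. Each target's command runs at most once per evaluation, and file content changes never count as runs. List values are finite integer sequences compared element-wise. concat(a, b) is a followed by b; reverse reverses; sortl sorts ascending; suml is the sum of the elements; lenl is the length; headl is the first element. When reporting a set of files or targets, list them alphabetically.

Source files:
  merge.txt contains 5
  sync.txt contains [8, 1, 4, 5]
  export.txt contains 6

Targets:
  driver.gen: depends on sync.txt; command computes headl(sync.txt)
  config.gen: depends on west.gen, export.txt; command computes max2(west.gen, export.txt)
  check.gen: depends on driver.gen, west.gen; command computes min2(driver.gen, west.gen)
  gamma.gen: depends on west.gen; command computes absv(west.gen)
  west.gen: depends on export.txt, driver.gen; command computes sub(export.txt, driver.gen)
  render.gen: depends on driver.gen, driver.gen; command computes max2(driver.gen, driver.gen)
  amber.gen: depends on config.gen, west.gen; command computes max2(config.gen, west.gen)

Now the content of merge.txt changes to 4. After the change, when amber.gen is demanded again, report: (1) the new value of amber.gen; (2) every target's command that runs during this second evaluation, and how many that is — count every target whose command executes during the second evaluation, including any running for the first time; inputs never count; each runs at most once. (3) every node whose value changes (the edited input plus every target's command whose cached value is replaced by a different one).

First demand of the output computes:
  driver.gen = headl([8, 1, 4, 5]) = 8
  west.gen = sub(6, 8) = -2
  config.gen = max2(-2, 6) = 6
  amber.gen = max2(6, -2) = 6

After the edit, cleaning proceeds:
  no node depends on merge.txt at all; the second demand re-runs nothing.

Note the shortcut — nothing in the graph depends on merge.txt at all, so no recomputation happens.

Demanding amber.gen again yields 6.
0 target commands run: none.
The nodes whose values change: merge.txt.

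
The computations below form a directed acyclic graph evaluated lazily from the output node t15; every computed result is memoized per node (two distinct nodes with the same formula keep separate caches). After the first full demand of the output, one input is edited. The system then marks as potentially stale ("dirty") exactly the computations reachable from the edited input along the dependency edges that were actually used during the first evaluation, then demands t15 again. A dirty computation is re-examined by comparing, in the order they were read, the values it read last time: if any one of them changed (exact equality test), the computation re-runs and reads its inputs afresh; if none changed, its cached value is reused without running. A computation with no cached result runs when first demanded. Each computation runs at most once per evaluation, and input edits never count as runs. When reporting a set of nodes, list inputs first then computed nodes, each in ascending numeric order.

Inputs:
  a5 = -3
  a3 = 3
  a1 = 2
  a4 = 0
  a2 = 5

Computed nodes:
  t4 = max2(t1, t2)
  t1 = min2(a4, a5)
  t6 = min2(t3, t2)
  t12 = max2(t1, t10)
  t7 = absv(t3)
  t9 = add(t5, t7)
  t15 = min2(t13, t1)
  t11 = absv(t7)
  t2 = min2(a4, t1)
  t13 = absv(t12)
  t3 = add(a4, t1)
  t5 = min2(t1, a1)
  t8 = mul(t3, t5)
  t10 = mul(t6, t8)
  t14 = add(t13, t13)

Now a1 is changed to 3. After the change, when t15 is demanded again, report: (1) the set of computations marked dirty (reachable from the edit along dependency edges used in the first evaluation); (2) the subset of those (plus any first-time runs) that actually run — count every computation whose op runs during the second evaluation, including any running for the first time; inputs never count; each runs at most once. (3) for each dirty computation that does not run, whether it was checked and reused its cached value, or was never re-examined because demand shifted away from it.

First demand of the output computes:
  t1 = min2(0, -3) = -3
  t2 = min2(0, -3) = -3
  t3 = add(0, -3) = -3
  t5 = min2(-3, 2) = -3
  t6 = min2(-3, -3) = -3
  t8 = mul(-3, -3) = 9
  t10 = mul(-3, 9) = -27
  t12 = max2(-3, -27) = -3
  t13 = absv(-3) = 3
  t15 = min2(3, -3) = -3

After the edit, cleaning proceeds:
  t5: a read changed (a1 2->3) — executes, giving -3 — identical to its old value.
  t8: dirty, but its reads are unchanged (t3 unchanged, t5 unchanged); cached 9 stands.
  t10: dirty, but its reads are unchanged (t6 unchanged, t8 unchanged); cached -27 stands.
  t12: dirty, but its reads are unchanged (t1 unchanged, t10 unchanged); cached -3 stands.
  t13: dirty, but its reads are unchanged (t12 unchanged); cached 3 stands.
  t15: dirty, but its reads are unchanged (t13 unchanged, t1 unchanged); cached -3 stands.

Note the absorption at t5: it re-runs yet its value is the same, leaving the output's value untouched.

The edit dirties: t5, t8, t10, t12, t13, t15.
1 computations run: t5.
Cache hits after checking: t8, t10, t12, t13, t15.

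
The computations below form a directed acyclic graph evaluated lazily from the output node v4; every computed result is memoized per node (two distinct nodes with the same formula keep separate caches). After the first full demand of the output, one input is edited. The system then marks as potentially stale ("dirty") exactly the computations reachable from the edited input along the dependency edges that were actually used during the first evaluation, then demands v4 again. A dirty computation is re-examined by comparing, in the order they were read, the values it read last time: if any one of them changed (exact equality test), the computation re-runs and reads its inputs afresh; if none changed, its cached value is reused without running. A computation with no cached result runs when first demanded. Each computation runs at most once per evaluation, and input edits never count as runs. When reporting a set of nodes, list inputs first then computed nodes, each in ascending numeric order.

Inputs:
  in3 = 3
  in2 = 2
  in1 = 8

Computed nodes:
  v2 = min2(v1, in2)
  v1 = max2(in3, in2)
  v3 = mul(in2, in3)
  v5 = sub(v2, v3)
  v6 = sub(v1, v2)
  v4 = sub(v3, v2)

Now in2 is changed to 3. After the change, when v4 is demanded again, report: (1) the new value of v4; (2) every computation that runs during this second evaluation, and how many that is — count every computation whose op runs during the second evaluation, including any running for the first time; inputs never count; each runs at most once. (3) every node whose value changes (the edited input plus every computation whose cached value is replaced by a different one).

First demand of the output computes:
  v1 = max2(3, 2) = 3
  v2 = min2(3, 2) = 2
  v3 = mul(2, 3) = 6
  v4 = sub(6, 2) = 4

After the edit, cleaning proceeds:
  v1: a read changed (in2 2->3) — executes, giving 3 — identical to its old value.
  v2: a read changed (in2 2->3) — executes, giving 3.
  v3: a read changed (in2 2->3) — executes, giving 9.
  v4: a read changed (v3 6->9; v2 2->3) — executes, giving 6.

Demanding v4 again yields 6.
4 computations run: v1, v2, v3, v4.
The nodes whose values change: in2, v2, v3, v4.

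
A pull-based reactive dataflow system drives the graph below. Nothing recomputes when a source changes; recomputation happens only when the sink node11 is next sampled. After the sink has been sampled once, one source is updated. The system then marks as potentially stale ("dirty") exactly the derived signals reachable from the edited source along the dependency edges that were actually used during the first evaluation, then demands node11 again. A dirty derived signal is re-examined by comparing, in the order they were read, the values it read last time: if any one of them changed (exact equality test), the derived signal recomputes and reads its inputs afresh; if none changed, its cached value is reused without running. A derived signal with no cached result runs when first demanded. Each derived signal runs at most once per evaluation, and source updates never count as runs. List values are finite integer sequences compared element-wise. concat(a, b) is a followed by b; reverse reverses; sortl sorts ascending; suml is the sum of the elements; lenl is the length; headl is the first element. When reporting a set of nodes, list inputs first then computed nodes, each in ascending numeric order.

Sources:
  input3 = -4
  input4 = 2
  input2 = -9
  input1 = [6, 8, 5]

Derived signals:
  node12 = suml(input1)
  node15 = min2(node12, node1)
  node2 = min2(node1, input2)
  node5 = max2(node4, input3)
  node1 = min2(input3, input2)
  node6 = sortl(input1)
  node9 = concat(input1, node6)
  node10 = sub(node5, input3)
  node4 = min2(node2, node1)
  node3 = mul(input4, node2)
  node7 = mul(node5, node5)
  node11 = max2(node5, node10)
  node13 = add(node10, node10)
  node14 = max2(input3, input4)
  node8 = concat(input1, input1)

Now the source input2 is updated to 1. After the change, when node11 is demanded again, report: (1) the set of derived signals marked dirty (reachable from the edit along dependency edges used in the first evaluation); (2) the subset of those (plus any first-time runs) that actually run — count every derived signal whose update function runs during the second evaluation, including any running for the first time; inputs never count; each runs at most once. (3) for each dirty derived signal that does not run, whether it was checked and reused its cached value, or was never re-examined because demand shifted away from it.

First evaluation (everything demanded from the output):
  node1 = min2(-4, -9) = -9
  node2 = min2(-9, -9) = -9
  node4 = min2(-9, -9) = -9
  node5 = max2(-9, -4) = -4
  node10 = sub(-4, -4) = 0
  node11 = max2(-4, 0) = 0

Propagation after the edit:
  node1: runs — input2 -9->1; result -4.
  node2: runs — node1 -9->-4; input2 -9->1; result -4.
  node4: runs — node2 -9->-4; node1 -9->-4; result -4.
  node5: runs — node4 -9->-4; result -4 (same value as before).
  node10: checked — values it read are unchanged (node5 unchanged, input3 unchanged); reused cached 0 without running.
  node11: checked — values it read are unchanged (node5 unchanged, node10 unchanged); reused cached 0 without running.

Key observation: the change is absorbed at node5 — it re-runs but produces the same value, and the output's value is unchanged.

Marked dirty: node1, node2, node4, node5, node10, node11.
Derived signals that run: node1, node2, node4, node5 — 4 in total.
Checked but reused from cache: node10, node11.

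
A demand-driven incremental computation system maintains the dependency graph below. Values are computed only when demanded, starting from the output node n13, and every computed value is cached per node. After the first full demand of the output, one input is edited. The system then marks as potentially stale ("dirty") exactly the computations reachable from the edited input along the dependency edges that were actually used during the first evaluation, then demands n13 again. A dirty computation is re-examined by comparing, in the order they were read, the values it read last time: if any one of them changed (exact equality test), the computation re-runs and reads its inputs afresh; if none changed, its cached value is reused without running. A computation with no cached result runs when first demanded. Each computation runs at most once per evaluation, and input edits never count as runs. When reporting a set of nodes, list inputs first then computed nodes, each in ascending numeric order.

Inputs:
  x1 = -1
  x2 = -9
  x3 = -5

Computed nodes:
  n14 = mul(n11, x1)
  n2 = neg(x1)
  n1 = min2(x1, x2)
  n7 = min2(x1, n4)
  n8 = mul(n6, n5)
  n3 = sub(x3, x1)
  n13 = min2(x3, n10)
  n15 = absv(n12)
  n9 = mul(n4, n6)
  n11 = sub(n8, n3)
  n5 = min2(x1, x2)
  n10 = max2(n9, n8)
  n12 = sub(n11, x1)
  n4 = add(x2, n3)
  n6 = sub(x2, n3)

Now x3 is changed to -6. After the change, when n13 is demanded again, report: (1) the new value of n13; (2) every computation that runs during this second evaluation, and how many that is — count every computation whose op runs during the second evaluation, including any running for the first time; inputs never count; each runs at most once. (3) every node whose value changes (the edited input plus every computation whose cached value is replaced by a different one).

First evaluation (everything demanded from the output):
  n3 = sub(-5, -1) = -4
  n4 = add(-9, -4) = -13
  n5 = min2(-1, -9) = -9
  n6 = sub(-9, -4) = -5
  n8 = mul(-5, -9) = 45
  n9 = mul(-13, -5) = 65
  n10 = max2(65, 45) = 65
  n13 = min2(-5, 65) = -5

Propagation after the edit:
  n3: runs — x3 -5->-6; result -5.
  n4: runs — n3 -4->-5; result -14.
  n6: runs — n3 -4->-5; result -4.
  n8: runs — n6 -5->-4; result 36.
  n9: runs — n4 -13->-14; n6 -5->-4; result 56.
  n10: runs — n9 65->56; n8 45->36; result 56.
  n13: runs — x3 -5->-6; n10 65->56; result -6.

New value of n13: -6.
Computations that run: n3, n4, n6, n8, n9, n10, n13 — 7 in total.
Values that change: x3, n3, n4, n6, n8, n9, n10, n13.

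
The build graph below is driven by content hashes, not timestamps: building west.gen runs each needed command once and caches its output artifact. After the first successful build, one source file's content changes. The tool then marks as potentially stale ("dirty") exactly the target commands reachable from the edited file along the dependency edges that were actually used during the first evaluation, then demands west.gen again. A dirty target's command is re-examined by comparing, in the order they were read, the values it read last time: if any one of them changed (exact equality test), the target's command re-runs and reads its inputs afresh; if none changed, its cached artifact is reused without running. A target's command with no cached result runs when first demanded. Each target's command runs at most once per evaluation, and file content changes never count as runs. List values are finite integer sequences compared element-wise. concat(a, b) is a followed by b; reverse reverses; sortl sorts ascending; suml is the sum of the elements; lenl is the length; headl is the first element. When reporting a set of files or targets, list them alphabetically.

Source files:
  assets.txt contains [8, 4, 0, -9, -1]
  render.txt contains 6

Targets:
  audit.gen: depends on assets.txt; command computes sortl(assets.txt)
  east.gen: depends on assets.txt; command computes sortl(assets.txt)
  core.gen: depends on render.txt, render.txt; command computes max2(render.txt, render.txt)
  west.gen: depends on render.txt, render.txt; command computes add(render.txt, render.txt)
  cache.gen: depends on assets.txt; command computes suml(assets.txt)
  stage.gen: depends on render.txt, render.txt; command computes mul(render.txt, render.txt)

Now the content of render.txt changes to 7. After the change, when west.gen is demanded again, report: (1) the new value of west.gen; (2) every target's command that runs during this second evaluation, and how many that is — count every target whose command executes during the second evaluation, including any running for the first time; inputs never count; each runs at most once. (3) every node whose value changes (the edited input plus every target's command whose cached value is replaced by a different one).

west.gen now evaluates to 14.
Run set: west.gen (1 run).
Changed values: render.txt, west.gen.

Initial pass — values computed on the first demand:
  west.gen = add(6, 6) = 12

Second demand — change propagation:
  west.gen: re-runs because render.txt 6->7; render.txt 6->7; new result 14.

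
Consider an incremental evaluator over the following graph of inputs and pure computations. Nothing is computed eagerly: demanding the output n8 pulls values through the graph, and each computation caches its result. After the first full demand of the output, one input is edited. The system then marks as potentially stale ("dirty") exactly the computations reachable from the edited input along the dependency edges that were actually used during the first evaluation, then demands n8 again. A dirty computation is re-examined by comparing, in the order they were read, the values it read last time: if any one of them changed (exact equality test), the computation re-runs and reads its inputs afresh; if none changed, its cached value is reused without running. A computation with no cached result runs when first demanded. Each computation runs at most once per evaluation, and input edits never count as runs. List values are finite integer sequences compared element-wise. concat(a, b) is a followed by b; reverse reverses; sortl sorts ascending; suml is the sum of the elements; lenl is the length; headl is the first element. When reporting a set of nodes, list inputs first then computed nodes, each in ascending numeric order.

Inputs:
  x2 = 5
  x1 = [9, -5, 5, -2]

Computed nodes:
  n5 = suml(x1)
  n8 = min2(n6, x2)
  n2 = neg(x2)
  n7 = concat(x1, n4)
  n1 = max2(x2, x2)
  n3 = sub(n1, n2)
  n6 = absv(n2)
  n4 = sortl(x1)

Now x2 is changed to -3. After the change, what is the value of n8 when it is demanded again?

Initial pass — values computed on the first demand:
  n2 = neg(5) = -5
  n6 = absv(-5) = 5
  n8 = min2(5, 5) = 5

Second demand — change propagation:
  n2: re-runs because x2 5->-3; new result 3.
  n6: re-runs because n2 -5->3; new result 3.
  n8: re-runs because n6 5->3; x2 5->-3; new result -3.

n8 now evaluates to -3.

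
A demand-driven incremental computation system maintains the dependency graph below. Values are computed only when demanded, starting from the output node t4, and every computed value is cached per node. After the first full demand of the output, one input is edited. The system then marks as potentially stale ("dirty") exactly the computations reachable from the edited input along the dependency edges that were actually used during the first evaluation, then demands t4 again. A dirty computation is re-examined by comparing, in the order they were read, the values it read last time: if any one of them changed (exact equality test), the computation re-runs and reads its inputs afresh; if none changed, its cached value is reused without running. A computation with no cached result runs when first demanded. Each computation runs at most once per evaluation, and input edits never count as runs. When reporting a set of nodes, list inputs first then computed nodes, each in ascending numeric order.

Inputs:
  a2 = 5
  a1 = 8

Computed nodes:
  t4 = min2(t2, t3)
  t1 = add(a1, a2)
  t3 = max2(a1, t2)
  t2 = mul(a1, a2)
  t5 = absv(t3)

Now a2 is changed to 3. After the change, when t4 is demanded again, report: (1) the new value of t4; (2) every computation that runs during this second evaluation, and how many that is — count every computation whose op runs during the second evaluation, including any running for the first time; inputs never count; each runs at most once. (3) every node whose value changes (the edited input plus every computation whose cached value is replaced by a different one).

New value of t4: 24.
Computations that run: t2, t3, t4 — 3 in total.
Values that change: a2, t2, t3, t4.

First evaluation (everything demanded from the output):
  t2 = mul(8, 5) = 40
  t3 = max2(8, 40) = 40
  t4 = min2(40, 40) = 40

Propagation after the edit:
  t2: runs — a2 5->3; result 24.
  t3: runs — t2 40->24; result 24.
  t4: runs — t2 40->24; t3 40->24; result 24.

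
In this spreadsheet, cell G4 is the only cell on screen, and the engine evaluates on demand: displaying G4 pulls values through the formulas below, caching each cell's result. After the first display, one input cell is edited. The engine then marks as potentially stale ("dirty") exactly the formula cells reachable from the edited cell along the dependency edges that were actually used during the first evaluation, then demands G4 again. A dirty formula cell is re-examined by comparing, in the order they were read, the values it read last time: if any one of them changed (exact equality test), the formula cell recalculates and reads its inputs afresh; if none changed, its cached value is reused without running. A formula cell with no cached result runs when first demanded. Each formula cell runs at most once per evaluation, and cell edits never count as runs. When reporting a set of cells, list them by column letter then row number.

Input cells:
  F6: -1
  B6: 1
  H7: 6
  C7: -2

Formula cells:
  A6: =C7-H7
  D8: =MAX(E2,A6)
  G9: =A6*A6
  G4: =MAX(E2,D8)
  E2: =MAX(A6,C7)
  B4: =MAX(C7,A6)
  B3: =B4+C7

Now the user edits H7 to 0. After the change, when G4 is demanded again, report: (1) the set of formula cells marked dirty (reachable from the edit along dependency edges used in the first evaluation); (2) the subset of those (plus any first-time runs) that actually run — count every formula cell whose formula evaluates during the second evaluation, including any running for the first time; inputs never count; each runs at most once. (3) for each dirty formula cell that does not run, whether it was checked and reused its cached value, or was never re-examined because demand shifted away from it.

Initial pass — values computed on the first demand:
  A6 = -2 - 6 = -8
  E2 = MAX(-8, -2) = -2
  D8 = MAX(-2, -8) = -2
  G4 = MAX(-2, -2) = -2

Second demand — change propagation:
  A6: re-runs because H7 6->0; new result -2.
  E2: re-runs because A6 -8->-2; new result -2 (unchanged).
  D8: re-runs because A6 -8->-2; new result -2 (unchanged).
  G4: re-examined; everything it read last time is the same (E2 unchanged, D8 unchanged) — cache -2 kept, no run.

The important point: at G4 every value read last time is unchanged, so the dirty flag clears without a run.

Dirty set: A6, D8, E2, G4.
Run set: A6, D8, E2 (3 run).
Re-examined without running (cache reused): G4.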